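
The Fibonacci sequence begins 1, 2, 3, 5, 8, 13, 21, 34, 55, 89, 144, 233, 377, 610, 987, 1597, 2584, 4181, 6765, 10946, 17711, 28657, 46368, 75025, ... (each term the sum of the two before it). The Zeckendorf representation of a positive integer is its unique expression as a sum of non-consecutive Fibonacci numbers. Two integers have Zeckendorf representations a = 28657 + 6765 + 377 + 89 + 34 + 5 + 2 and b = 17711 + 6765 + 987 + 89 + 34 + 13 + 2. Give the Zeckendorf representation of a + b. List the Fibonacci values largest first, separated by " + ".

46368 + 10946 + 4181 + 34 + 1

The two numbers are 35929 and 25601, so their sum is 61530.
61530 − 46368 = 15162
15162 − 10946 = 4216
4216 − 4181 = 35
35 − 34 = 1
1 − 1 = 0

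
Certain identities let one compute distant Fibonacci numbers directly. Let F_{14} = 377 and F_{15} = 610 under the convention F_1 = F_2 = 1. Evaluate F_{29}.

514229

By F_{2k+1} = F_k² + F_{k+1}²: F_{29} = 377² + 610² = 142129 + 372100 = 514229.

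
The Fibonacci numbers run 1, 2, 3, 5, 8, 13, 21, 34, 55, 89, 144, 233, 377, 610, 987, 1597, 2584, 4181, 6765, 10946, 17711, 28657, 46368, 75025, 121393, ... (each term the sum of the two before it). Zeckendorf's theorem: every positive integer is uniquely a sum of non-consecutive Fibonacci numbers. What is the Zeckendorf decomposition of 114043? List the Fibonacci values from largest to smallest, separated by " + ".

Repeatedly subtract the largest Fibonacci number that fits:
114043 − 75025 = 39018
39018 − 28657 = 10361
10361 − 6765 = 3596
3596 − 2584 = 1012
1012 − 987 = 25
25 − 21 = 4
4 − 3 = 1
1 − 1 = 0
So 114043 = 75025 + 28657 + 6765 + 2584 + 987 + 21 + 3 + 1, with no two terms consecutive in the sequence.

75025 + 28657 + 6765 + 2584 + 987 + 21 + 3 + 1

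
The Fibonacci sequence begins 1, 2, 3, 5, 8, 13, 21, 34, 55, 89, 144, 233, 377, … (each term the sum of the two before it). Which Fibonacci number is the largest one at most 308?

233

233 ≤ 308 < 377, so the largest Fibonacci number not exceeding 308 is 233.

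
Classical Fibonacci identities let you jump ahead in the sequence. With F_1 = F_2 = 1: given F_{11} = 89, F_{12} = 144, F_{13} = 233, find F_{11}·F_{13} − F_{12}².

1

89·233 − 144² = 20737 − 20736 = 1. (Cassini's identity: F_{k−1}F_{k+1} − F_k² = (−1)^k.)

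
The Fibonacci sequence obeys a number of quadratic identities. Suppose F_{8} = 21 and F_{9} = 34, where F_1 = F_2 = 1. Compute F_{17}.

1597

By F_{2k+1} = F_k² + F_{k+1}²: F_{17} = 21² + 34² = 441 + 1156 = 1597.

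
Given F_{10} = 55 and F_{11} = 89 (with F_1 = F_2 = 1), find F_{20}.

By the doubling identity F_{2k} = F_k(2F_{k+1} − F_k): F_{20} = 55·(2·89 − 55) = 55·123 = 6765.

6765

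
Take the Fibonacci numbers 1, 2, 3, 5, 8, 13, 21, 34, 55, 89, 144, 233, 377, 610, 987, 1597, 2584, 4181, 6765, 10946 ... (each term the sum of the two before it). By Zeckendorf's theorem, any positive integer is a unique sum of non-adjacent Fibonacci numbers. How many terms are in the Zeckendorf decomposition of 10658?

Greedy algorithm:
10658: greatest Fibonacci not exceeding it is 6765, leaving 3893
3893: greatest Fibonacci not exceeding it is 2584, leaving 1309
1309: greatest Fibonacci not exceeding it is 987, leaving 322
322: greatest Fibonacci not exceeding it is 233, leaving 89
89: greatest Fibonacci not exceeding it is 89, leaving 0
10658 = 6765 + 2584 + 987 + 233 + 89, which has 5 terms.

5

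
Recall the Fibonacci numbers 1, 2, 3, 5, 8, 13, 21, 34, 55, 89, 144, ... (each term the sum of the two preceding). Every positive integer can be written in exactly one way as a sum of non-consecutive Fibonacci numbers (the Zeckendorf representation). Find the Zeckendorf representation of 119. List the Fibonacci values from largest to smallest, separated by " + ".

89 + 21 + 8 + 1

Repeatedly subtract the largest Fibonacci number that fits:
89 ≤ 119 < 144, so take 89; remainder 30
21 ≤ 30 < 34, so take 21; remainder 9
8 ≤ 9 < 13, so take 8; remainder 1
1 ≤ 1 < 2, so take 1; remainder 0
So 119 = 89 + 21 + 8 + 1, with no two terms consecutive in the sequence.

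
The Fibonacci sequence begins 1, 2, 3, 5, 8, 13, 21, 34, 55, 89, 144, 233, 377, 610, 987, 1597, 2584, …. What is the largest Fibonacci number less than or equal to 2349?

1597

1597 ≤ 2349 < 2584, so the largest Fibonacci number not exceeding 2349 is 1597.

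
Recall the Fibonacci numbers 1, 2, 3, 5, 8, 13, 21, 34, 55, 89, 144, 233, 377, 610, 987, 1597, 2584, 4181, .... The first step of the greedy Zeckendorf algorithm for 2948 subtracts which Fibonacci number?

2584 ≤ 2948 < 4181, so the largest Fibonacci number not exceeding 2948 is 2584.

2584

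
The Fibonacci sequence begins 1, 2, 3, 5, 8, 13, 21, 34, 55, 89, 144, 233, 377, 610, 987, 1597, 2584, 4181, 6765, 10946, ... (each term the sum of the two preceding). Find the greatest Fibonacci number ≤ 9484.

6765 ≤ 9484 < 10946, so the largest Fibonacci number not exceeding 9484 is 6765.

6765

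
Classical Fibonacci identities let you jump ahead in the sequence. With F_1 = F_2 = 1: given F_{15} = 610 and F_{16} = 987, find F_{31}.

1346269

By F_{2k+1} = F_k² + F_{k+1}²: F_{31} = 610² + 987² = 372100 + 974169 = 1346269.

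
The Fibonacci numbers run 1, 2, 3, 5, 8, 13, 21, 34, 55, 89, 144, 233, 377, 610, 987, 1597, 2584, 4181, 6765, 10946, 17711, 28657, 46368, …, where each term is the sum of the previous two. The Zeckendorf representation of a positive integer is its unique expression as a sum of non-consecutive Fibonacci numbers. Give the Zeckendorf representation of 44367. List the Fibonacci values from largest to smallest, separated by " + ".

Repeatedly subtract the largest Fibonacci number that fits:
44367 − 28657 = 15710
15710 − 10946 = 4764
4764 − 4181 = 583
583 − 377 = 206
206 − 144 = 62
62 − 55 = 7
7 − 5 = 2
2 − 2 = 0
So 44367 = 28657 + 10946 + 4181 + 377 + 144 + 55 + 5 + 2, with no two terms consecutive in the sequence.

28657 + 10946 + 4181 + 377 + 144 + 55 + 5 + 2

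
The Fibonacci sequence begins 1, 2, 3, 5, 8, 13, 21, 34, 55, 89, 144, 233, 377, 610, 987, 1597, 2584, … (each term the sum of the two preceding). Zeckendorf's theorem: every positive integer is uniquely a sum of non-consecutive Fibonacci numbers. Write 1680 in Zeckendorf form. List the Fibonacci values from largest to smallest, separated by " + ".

1597 + 55 + 21 + 5 + 2

Greedily peel off the largest Fibonacci term at each step:
1597 ≤ 1680 < 2584, so take 1597; remainder 83
55 ≤ 83 < 89, so take 55; remainder 28
21 ≤ 28 < 34, so take 21; remainder 7
5 ≤ 7 < 8, so take 5; remainder 2
2 ≤ 2 < 3, so take 2; remainder 0
So 1680 = 1597 + 55 + 21 + 5 + 2, with no two terms consecutive in the sequence.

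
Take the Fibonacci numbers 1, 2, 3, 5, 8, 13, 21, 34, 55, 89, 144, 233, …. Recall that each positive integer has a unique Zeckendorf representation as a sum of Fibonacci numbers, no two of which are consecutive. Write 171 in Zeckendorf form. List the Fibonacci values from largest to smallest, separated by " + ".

Greedily peel off the largest Fibonacci term at each step:
144 ≤ 171 < 233, so take 144; remainder 27
21 ≤ 27 < 34, so take 21; remainder 6
5 ≤ 6 < 8, so take 5; remainder 1
1 ≤ 1 < 2, so take 1; remainder 0
So 171 = 144 + 21 + 5 + 1, with no two terms consecutive in the sequence.

144 + 21 + 5 + 1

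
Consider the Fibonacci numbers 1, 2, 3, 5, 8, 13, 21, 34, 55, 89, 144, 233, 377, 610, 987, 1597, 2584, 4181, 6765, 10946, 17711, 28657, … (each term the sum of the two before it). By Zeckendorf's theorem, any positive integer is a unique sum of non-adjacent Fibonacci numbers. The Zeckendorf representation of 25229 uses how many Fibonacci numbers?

8

subtract 17711 from 25229: 7518 remains
subtract 6765 from 7518: 753 remains
subtract 610 from 753: 143 remains
subtract 89 from 143: 54 remains
subtract 34 from 54: 20 remains
subtract 13 from 20: 7 remains
subtract 5 from 7: 2 remains
subtract 2 from 2: 0 remains
25229 = 17711 + 6765 + 610 + 89 + 34 + 13 + 5 + 2, which has 8 terms.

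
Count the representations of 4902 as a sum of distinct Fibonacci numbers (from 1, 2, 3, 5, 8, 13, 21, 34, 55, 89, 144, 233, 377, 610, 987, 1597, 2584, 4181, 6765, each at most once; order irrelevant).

4902 = 4181+610+89+21+1 = 4181+610+89+13+8+1 = 4181+610+55+34+21+1 = 4181+377+233+89+21+1 = … (35 more), for 39 in all.

39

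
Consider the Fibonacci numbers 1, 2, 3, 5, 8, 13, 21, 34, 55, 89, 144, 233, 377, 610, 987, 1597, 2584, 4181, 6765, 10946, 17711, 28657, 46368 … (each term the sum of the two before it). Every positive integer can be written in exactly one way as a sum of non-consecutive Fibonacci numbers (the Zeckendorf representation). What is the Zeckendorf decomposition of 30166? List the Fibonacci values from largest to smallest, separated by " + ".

Greedily peel off the largest Fibonacci term at each step:
30166: greatest Fibonacci not exceeding it is 28657, leaving 1509
1509: greatest Fibonacci not exceeding it is 987, leaving 522
522: greatest Fibonacci not exceeding it is 377, leaving 145
145: greatest Fibonacci not exceeding it is 144, leaving 1
1: greatest Fibonacci not exceeding it is 1, leaving 0
So 30166 = 28657 + 987 + 377 + 144 + 1, with no two terms consecutive in the sequence.

28657 + 987 + 377 + 144 + 1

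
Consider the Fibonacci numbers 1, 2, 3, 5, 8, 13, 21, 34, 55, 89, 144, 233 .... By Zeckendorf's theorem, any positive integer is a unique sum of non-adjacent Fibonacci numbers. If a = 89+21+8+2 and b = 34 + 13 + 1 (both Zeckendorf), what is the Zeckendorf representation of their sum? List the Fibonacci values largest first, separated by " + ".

The two numbers are 120 and 48, so their sum is 168.
take 144 (≤ 168); 168 − 144 = 24
take 21 (≤ 24); 24 − 21 = 3
take 3 (≤ 3); 3 − 3 = 0

144 + 21 + 3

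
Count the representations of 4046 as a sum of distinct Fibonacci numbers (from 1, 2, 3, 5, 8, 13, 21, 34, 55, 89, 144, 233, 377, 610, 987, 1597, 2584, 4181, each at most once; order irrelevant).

4046 = 2584+987+377+89+8+1 = 2584+987+377+89+5+3+1 = 2584+987+377+55+34+8+1 = 2584+987+233+144+89+8+1 = … (20 more), for 24 in all.

24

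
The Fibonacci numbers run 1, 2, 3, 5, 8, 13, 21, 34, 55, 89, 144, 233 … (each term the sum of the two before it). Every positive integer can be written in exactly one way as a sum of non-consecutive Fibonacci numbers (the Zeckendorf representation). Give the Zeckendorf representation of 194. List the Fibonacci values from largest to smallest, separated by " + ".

take 144 (≤ 194); 194 − 144 = 50
take 34 (≤ 50); 50 − 34 = 16
take 13 (≤ 16); 16 − 13 = 3
take 3 (≤ 3); 3 − 3 = 0
So 194 = 144 + 34 + 13 + 3, with no two terms consecutive in the sequence.

144 + 34 + 13 + 3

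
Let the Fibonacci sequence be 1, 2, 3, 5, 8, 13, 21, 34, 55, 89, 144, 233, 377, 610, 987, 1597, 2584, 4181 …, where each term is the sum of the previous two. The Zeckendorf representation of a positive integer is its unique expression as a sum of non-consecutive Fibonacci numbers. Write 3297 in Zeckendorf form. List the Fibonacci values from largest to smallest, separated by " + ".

2584 + 610 + 89 + 13 + 1

Greedily peel off the largest Fibonacci term at each step:
2584 ≤ 3297 < 4181, so take 2584; remainder 713
610 ≤ 713 < 987, so take 610; remainder 103
89 ≤ 103 < 144, so take 89; remainder 14
13 ≤ 14 < 21, so take 13; remainder 1
1 ≤ 1 < 2, so take 1; remainder 0
So 3297 = 2584 + 610 + 89 + 13 + 1, with no two terms consecutive in the sequence.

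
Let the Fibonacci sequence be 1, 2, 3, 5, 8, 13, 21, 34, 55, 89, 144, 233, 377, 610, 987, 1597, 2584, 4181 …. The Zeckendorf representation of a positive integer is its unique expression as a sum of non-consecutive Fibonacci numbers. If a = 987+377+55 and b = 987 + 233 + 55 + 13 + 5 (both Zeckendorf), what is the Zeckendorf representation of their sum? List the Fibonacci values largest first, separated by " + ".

The two numbers are 1419 and 1293, so their sum is 2712.
2712: greatest Fibonacci not exceeding it is 2584, leaving 128
128: greatest Fibonacci not exceeding it is 89, leaving 39
39: greatest Fibonacci not exceeding it is 34, leaving 5
5: greatest Fibonacci not exceeding it is 5, leaving 0

2584 + 89 + 34 + 5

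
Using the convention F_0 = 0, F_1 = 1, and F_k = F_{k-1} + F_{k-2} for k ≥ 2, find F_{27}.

196418

Iterating the recurrence up to F_{22} = 17711 and F_{21} = 10946:
F_{23} = F_{22} + F_{21} = 17711 + 10946 = 28657
F_{24} = F_{23} + F_{22} = 28657 + 17711 = 46368
F_{25} = F_{24} + F_{23} = 46368 + 28657 = 75025
F_{26} = F_{25} + F_{24} = 75025 + 46368 = 121393
F_{27} = F_{26} + F_{25} = 121393 + 75025 = 196418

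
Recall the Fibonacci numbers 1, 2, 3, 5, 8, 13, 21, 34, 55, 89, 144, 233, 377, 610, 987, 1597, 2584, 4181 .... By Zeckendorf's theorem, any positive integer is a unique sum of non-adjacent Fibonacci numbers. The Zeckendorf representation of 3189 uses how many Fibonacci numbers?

6

largest Fibonacci ≤ 3189 is 2584; 3189 − 2584 = 605
largest Fibonacci ≤ 605 is 377; 605 − 377 = 228
largest Fibonacci ≤ 228 is 144; 228 − 144 = 84
largest Fibonacci ≤ 84 is 55; 84 − 55 = 29
largest Fibonacci ≤ 29 is 21; 29 − 21 = 8
largest Fibonacci ≤ 8 is 8; 8 − 8 = 0
3189 = 2584 + 377 + 144 + 55 + 21 + 8, which has 6 terms.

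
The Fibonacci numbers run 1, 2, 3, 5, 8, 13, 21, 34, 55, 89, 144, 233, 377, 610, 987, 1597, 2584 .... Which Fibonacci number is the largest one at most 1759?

1597

1597 ≤ 1759 < 2584, so the largest Fibonacci number not exceeding 1759 is 1597.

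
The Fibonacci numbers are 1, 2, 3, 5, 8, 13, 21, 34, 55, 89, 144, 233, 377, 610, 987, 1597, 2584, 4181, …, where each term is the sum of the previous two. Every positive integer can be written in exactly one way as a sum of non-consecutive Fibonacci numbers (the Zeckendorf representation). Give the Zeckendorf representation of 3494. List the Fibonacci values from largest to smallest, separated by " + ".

Greedily peel off the largest Fibonacci term at each step:
take 2584 (≤ 3494); 3494 − 2584 = 910
take 610 (≤ 910); 910 − 610 = 300
take 233 (≤ 300); 300 − 233 = 67
take 55 (≤ 67); 67 − 55 = 12
take 8 (≤ 12); 12 − 8 = 4
take 3 (≤ 4); 4 − 3 = 1
take 1 (≤ 1); 1 − 1 = 0
So 3494 = 2584 + 610 + 233 + 55 + 8 + 3 + 1, with no two terms consecutive in the sequence.

2584 + 610 + 233 + 55 + 8 + 3 + 1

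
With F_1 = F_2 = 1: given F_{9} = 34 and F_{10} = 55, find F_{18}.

2584

By the doubling identity F_{2k} = F_k(2F_{k+1} − F_k): F_{18} = 34·(2·55 − 34) = 34·76 = 2584.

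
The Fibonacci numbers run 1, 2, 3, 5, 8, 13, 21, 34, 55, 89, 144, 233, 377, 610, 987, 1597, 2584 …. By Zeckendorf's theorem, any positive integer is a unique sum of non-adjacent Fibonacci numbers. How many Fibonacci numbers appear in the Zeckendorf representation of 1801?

4

Repeatedly subtract the largest Fibonacci number that fits:
1801: greatest Fibonacci not exceeding it is 1597, leaving 204
204: greatest Fibonacci not exceeding it is 144, leaving 60
60: greatest Fibonacci not exceeding it is 55, leaving 5
5: greatest Fibonacci not exceeding it is 5, leaving 0
1801 = 1597 + 144 + 55 + 5, which has 4 terms.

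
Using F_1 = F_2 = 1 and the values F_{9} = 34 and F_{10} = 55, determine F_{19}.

By F_{2k+1} = F_k² + F_{k+1}²: F_{19} = 34² + 55² = 1156 + 3025 = 4181.

4181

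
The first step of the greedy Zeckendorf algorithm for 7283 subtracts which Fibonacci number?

6765

6765 ≤ 7283 < 10946, so the largest Fibonacci number not exceeding 7283 is 6765.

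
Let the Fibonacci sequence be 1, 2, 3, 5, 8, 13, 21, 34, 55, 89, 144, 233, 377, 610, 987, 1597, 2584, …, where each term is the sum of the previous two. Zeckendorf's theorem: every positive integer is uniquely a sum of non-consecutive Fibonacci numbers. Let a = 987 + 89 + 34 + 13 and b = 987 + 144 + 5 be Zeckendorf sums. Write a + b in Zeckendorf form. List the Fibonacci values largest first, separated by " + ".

The two numbers are 1123 and 1136, so their sum is 2259.
Greedy algorithm:
1597 ≤ 2259 < 2584, so take 1597; remainder 662
610 ≤ 662 < 987, so take 610; remainder 52
34 ≤ 52 < 55, so take 34; remainder 18
13 ≤ 18 < 21, so take 13; remainder 5
5 ≤ 5 < 8, so take 5; remainder 0

1597 + 610 + 34 + 13 + 5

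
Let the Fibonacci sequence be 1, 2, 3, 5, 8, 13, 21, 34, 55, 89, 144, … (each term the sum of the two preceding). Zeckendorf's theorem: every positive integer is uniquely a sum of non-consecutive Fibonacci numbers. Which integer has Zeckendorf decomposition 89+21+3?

89+21+3 = 113.

113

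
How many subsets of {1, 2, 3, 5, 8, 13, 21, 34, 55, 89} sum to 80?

3

80 = 55+21+3+1 = 55+13+8+3+1 = 34+21+13+8+3+1 — 3 representations.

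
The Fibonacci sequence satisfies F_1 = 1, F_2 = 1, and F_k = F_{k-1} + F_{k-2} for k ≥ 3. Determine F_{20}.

6765

Iterating the recurrence up to F_{14} = 377 and F_{13} = 233:
F_{15} = F_{14} + F_{13} = 377 + 233 = 610
F_{16} = F_{15} + F_{14} = 610 + 377 = 987
F_{17} = F_{16} + F_{15} = 987 + 610 = 1597
F_{18} = F_{17} + F_{16} = 1597 + 987 = 2584
F_{19} = F_{18} + F_{17} = 2584 + 1597 = 4181
F_{20} = F_{19} + F_{18} = 4181 + 2584 = 6765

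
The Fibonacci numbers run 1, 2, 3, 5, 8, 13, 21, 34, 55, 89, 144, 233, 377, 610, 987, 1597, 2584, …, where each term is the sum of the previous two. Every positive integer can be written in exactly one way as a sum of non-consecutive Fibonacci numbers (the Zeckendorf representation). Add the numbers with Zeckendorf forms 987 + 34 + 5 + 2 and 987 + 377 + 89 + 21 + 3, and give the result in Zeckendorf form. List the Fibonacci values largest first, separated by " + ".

The two numbers are 1028 and 1477, so their sum is 2505.
Repeatedly subtract the largest Fibonacci number that fits:
subtract 1597 from 2505: 908 remains
subtract 610 from 908: 298 remains
subtract 233 from 298: 65 remains
subtract 55 from 65: 10 remains
subtract 8 from 10: 2 remains
subtract 2 from 2: 0 remains

1597 + 610 + 233 + 55 + 8 + 2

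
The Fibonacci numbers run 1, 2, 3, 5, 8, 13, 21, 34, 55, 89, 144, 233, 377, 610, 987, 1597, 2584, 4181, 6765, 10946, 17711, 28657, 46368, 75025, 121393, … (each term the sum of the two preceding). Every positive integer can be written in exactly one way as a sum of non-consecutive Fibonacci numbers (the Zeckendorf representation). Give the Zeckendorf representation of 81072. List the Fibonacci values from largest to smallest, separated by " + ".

Greedily peel off the largest Fibonacci term at each step:
subtract 75025 from 81072: 6047 remains
subtract 4181 from 6047: 1866 remains
subtract 1597 from 1866: 269 remains
subtract 233 from 269: 36 remains
subtract 34 from 36: 2 remains
subtract 2 from 2: 0 remains
So 81072 = 75025 + 4181 + 1597 + 233 + 34 + 2, with no two terms consecutive in the sequence.

75025 + 4181 + 1597 + 233 + 34 + 2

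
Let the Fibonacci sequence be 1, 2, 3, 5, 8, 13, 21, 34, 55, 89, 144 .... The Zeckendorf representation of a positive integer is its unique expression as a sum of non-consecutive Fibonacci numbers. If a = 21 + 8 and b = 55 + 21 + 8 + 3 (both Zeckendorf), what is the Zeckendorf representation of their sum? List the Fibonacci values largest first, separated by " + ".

The two numbers are 29 and 87, so their sum is 116.
89 ≤ 116 < 144, so take 89; remainder 27
21 ≤ 27 < 34, so take 21; remainder 6
5 ≤ 6 < 8, so take 5; remainder 1
1 ≤ 1 < 2, so take 1; remainder 0

89 + 21 + 5 + 1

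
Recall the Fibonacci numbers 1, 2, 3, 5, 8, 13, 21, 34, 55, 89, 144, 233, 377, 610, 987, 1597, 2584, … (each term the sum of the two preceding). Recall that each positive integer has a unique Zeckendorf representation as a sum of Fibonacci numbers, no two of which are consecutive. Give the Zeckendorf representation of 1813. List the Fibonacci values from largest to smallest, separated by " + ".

1597 + 144 + 55 + 13 + 3 + 1

1813: greatest Fibonacci not exceeding it is 1597, leaving 216
216: greatest Fibonacci not exceeding it is 144, leaving 72
72: greatest Fibonacci not exceeding it is 55, leaving 17
17: greatest Fibonacci not exceeding it is 13, leaving 4
4: greatest Fibonacci not exceeding it is 3, leaving 1
1: greatest Fibonacci not exceeding it is 1, leaving 0
So 1813 = 1597 + 144 + 55 + 13 + 3 + 1, with no two terms consecutive in the sequence.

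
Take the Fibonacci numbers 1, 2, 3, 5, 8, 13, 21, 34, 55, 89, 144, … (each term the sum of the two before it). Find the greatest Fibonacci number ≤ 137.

89 ≤ 137 < 144, so the largest Fibonacci number not exceeding 137 is 89.

89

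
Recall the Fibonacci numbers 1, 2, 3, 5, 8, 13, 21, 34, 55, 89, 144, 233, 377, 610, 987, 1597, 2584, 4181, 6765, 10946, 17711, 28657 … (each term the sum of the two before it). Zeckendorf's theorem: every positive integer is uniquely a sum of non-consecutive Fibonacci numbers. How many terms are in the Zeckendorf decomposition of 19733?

6

Repeatedly subtract the largest Fibonacci number that fits:
19733 − 17711 = 2022
2022 − 1597 = 425
425 − 377 = 48
48 − 34 = 14
14 − 13 = 1
1 − 1 = 0
19733 = 17711 + 1597 + 377 + 34 + 13 + 1, which has 6 terms.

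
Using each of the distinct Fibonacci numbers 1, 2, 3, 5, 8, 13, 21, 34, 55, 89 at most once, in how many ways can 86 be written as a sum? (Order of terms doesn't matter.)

4

86 = 55+21+8+2 = 55+21+5+3+2 = 55+13+8+5+3+2 = … (1 more), for 4 in all.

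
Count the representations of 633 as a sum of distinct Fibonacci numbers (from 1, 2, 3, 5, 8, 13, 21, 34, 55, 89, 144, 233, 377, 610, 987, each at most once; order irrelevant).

633 = 610+21+2 = 610+13+8+2 = 377+233+21+2 = … (9 more), for 12 in all.

12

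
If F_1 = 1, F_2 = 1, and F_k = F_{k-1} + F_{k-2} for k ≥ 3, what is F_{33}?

Iterating the recurrence up to F_{27} = 196418 and F_{26} = 121393:
F_{28} = F_{27} + F_{26} = 196418 + 121393 = 317811
F_{29} = F_{28} + F_{27} = 317811 + 196418 = 514229
F_{30} = F_{29} + F_{28} = 514229 + 317811 = 832040
F_{31} = F_{30} + F_{29} = 832040 + 514229 = 1346269
F_{32} = F_{31} + F_{30} = 1346269 + 832040 = 2178309
F_{33} = F_{32} + F_{31} = 2178309 + 1346269 = 3524578

3524578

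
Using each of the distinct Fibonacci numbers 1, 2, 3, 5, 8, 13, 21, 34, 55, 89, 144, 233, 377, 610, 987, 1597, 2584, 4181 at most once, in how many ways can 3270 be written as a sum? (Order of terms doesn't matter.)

42

Each representation comes from the Zeckendorf form by replacing some F_k with F_{k−1} + F_{k−2} where possible.
3270 = 2584+610+55+21 = 2584+610+55+13+8 = 2584+377+233+55+21 = 2584+610+55+13+5+3 = 2584+610+34+21+13+8 = … (37 more), for 42 in all.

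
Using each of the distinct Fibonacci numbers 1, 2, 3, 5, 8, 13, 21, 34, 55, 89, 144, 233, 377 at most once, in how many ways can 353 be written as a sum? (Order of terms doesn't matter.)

Starting from the Zeckendorf form and repeatedly splitting a term F_k into F_{k−1} + F_{k−2} (when neither is already used) reaches every representation.
353 = 233+89+21+8+2 = 233+89+21+5+3+2 = 233+55+34+21+8+2 = … (6 more), for 9 in all.

9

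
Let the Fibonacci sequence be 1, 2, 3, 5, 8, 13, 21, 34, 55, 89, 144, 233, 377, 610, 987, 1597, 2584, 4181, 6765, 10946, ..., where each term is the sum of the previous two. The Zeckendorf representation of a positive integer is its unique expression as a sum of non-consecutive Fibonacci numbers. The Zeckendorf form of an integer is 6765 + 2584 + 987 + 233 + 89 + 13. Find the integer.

10671

6765 + 2584 + 987 + 233 + 89 + 13 = 10671.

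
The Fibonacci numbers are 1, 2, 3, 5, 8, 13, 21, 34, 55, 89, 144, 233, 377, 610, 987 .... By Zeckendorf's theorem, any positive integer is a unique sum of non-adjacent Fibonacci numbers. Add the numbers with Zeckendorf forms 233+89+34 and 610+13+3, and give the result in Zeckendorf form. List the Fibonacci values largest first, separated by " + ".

The two numbers are 356 and 626, so their sum is 982.
982 − 610 = 372
372 − 233 = 139
139 − 89 = 50
50 − 34 = 16
16 − 13 = 3
3 − 3 = 0

610 + 233 + 89 + 34 + 13 + 3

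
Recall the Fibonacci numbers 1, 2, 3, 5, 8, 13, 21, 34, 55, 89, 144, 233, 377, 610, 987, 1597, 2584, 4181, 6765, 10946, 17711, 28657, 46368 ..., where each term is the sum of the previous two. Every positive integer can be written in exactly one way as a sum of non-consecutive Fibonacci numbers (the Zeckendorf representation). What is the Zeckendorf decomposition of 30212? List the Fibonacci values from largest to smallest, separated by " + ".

28657 + 987 + 377 + 144 + 34 + 13

take 28657 (≤ 30212); 30212 − 28657 = 1555
take 987 (≤ 1555); 1555 − 987 = 568
take 377 (≤ 568); 568 − 377 = 191
take 144 (≤ 191); 191 − 144 = 47
take 34 (≤ 47); 47 − 34 = 13
take 13 (≤ 13); 13 − 13 = 0
So 30212 = 28657 + 987 + 377 + 144 + 34 + 13, with no two terms consecutive in the sequence.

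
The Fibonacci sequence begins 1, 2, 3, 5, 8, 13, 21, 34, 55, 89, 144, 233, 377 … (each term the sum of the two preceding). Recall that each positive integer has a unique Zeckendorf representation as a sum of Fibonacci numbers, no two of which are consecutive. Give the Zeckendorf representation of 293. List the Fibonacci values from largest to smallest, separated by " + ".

233 + 55 + 5

largest Fibonacci ≤ 293 is 233; 293 − 233 = 60
largest Fibonacci ≤ 60 is 55; 60 − 55 = 5
largest Fibonacci ≤ 5 is 5; 5 − 5 = 0
So 293 = 233 + 55 + 5, with no two terms consecutive in the sequence.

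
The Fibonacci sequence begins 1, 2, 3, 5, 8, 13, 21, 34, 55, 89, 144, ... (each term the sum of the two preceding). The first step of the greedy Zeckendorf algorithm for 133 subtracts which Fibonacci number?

89

89 ≤ 133 < 144, so the largest Fibonacci number not exceeding 133 is 89.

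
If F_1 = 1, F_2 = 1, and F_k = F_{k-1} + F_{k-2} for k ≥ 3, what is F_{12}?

Iterating the recurrence up to F_{4} = 3 and F_{3} = 2:
F_{5} = F_{4} + F_{3} = 3 + 2 = 5
F_{6} = F_{5} + F_{4} = 5 + 3 = 8
F_{7} = F_{6} + F_{5} = 8 + 5 = 13
F_{8} = F_{7} + F_{6} = 13 + 8 = 21
F_{9} = F_{8} + F_{7} = 21 + 13 = 34
F_{10} = F_{9} + F_{8} = 34 + 21 = 55
F_{11} = F_{10} + F_{9} = 55 + 34 = 89
F_{12} = F_{11} + F_{10} = 89 + 55 = 144

144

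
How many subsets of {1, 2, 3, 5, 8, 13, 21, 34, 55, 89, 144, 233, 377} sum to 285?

Starting from the Zeckendorf form and repeatedly splitting a term F_k into F_{k−1} + F_{k−2} (when neither is already used) reaches every representation.
285 = 233+34+13+5 = 233+34+13+3+2 = 144+89+34+13+5 = … (6 more), for 9 in all.

9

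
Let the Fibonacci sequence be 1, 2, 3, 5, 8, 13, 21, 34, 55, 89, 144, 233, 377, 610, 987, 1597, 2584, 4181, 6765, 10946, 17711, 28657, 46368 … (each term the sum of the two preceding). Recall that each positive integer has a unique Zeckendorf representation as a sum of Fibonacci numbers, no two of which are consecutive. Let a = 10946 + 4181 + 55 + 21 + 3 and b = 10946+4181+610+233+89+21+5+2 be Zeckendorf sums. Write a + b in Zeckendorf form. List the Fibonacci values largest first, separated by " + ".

28657 + 2584 + 34 + 13 + 5

The two numbers are 15206 and 16087, so their sum is 31293.
Greedily peel off the largest Fibonacci term at each step:
largest Fibonacci ≤ 31293 is 28657; 31293 − 28657 = 2636
largest Fibonacci ≤ 2636 is 2584; 2636 − 2584 = 52
largest Fibonacci ≤ 52 is 34; 52 − 34 = 18
largest Fibonacci ≤ 18 is 13; 18 − 13 = 5
largest Fibonacci ≤ 5 is 5; 5 − 5 = 0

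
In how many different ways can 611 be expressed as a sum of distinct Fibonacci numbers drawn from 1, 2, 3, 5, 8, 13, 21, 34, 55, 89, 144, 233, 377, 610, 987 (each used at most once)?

Starting from the Zeckendorf form and repeatedly splitting a term F_k into F_{k−1} + F_{k−2} (when neither is already used) reaches every representation.
611 = 610+1 = 377+233+1 = 377+144+89+1 = 377+144+55+34+1 = 377+144+55+21+13+1 = … (2 more), for 7 in all.

7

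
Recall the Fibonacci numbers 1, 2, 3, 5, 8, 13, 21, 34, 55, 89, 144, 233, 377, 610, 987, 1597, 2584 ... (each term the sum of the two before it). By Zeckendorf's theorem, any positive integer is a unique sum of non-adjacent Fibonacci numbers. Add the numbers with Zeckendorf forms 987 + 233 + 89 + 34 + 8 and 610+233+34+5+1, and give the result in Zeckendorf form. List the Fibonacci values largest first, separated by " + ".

1597 + 610 + 21 + 5 + 1

The two numbers are 1351 and 883, so their sum is 2234.
Repeatedly subtract the largest Fibonacci number that fits:
2234 − 1597 = 637
637 − 610 = 27
27 − 21 = 6
6 − 5 = 1
1 − 1 = 0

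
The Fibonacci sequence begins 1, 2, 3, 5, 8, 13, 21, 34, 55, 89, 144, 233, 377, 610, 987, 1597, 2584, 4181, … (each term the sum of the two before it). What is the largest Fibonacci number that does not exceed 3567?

2584 ≤ 3567 < 4181, so the largest Fibonacci number not exceeding 3567 is 2584.

2584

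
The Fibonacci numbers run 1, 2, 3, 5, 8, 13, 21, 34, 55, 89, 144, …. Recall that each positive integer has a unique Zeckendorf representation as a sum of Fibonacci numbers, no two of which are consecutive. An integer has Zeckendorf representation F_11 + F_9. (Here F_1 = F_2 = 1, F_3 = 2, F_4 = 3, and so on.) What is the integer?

F_11 + F_9 = 89 + 34 = 123.

123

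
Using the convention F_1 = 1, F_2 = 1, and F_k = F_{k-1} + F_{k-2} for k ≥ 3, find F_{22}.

Iterating the recurrence up to F_{16} = 987 and F_{15} = 610:
F_{17} = F_{16} + F_{15} = 987 + 610 = 1597
F_{18} = F_{17} + F_{16} = 1597 + 987 = 2584
F_{19} = F_{18} + F_{17} = 2584 + 1597 = 4181
F_{20} = F_{19} + F_{18} = 4181 + 2584 = 6765
F_{21} = F_{20} + F_{19} = 6765 + 4181 = 10946
F_{22} = F_{21} + F_{20} = 10946 + 6765 = 17711

17711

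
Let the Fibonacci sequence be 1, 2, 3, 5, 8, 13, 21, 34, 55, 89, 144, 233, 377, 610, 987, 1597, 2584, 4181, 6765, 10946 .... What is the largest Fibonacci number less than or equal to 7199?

6765

6765 ≤ 7199 < 10946, so the largest Fibonacci number not exceeding 7199 is 6765.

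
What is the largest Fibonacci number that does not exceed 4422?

4181 ≤ 4422 < 6765, so the largest Fibonacci number not exceeding 4422 is 4181.

4181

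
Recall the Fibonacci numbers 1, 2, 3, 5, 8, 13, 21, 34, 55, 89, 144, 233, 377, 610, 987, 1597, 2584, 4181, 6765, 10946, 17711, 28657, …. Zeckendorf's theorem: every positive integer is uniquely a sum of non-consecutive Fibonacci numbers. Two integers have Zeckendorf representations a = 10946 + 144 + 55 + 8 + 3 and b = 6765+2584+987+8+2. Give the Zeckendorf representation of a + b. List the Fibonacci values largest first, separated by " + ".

17711 + 2584 + 987 + 144 + 55 + 21

The two numbers are 11156 and 10346, so their sum is 21502.
Greedy algorithm:
21502: greatest Fibonacci not exceeding it is 17711, leaving 3791
3791: greatest Fibonacci not exceeding it is 2584, leaving 1207
1207: greatest Fibonacci not exceeding it is 987, leaving 220
220: greatest Fibonacci not exceeding it is 144, leaving 76
76: greatest Fibonacci not exceeding it is 55, leaving 21
21: greatest Fibonacci not exceeding it is 21, leaving 0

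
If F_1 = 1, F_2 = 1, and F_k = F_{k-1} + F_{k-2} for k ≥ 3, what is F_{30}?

832040

Iterating the recurrence up to F_{26} = 121393 and F_{25} = 75025:
F_{27} = F_{26} + F_{25} = 121393 + 75025 = 196418
F_{28} = F_{27} + F_{26} = 196418 + 121393 = 317811
F_{29} = F_{28} + F_{27} = 317811 + 196418 = 514229
F_{30} = F_{29} + F_{28} = 514229 + 317811 = 832040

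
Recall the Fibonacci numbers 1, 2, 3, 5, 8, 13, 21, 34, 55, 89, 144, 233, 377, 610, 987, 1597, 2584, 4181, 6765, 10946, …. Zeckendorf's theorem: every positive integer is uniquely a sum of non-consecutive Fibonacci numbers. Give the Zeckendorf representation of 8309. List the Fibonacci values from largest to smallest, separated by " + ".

8309: greatest Fibonacci not exceeding it is 6765, leaving 1544
1544: greatest Fibonacci not exceeding it is 987, leaving 557
557: greatest Fibonacci not exceeding it is 377, leaving 180
180: greatest Fibonacci not exceeding it is 144, leaving 36
36: greatest Fibonacci not exceeding it is 34, leaving 2
2: greatest Fibonacci not exceeding it is 2, leaving 0
So 8309 = 6765 + 987 + 377 + 144 + 34 + 2, with no two terms consecutive in the sequence.

6765 + 987 + 377 + 144 + 34 + 2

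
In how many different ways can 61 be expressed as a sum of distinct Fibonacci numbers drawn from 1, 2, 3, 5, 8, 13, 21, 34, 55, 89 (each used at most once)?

6

Each representation comes from the Zeckendorf form by replacing some F_k with F_{k−1} + F_{k−2} where possible.
61 = 55+5+1 = 55+3+2+1 = 34+21+5+1 = … (3 more), for 6 in all.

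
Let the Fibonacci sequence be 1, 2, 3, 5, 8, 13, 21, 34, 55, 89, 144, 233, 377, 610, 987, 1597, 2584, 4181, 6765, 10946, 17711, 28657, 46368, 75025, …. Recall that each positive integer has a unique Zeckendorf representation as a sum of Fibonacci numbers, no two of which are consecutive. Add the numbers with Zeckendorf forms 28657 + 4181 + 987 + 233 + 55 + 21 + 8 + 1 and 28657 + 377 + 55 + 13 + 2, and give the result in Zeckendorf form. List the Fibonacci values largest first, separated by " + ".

The two numbers are 34143 and 29104, so their sum is 63247.
Repeatedly subtract the largest Fibonacci number that fits:
largest Fibonacci ≤ 63247 is 46368; 63247 − 46368 = 16879
largest Fibonacci ≤ 16879 is 10946; 16879 − 10946 = 5933
largest Fibonacci ≤ 5933 is 4181; 5933 − 4181 = 1752
largest Fibonacci ≤ 1752 is 1597; 1752 − 1597 = 155
largest Fibonacci ≤ 155 is 144; 155 − 144 = 11
largest Fibonacci ≤ 11 is 8; 11 − 8 = 3
largest Fibonacci ≤ 3 is 3; 3 − 3 = 0

46368 + 10946 + 4181 + 1597 + 144 + 8 + 3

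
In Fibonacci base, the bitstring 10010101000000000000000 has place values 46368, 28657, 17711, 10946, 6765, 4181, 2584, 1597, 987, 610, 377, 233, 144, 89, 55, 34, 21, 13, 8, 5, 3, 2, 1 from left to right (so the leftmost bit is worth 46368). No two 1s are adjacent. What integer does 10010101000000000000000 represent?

Summing the place values of the 1 bits: 46368 + 10946 + 4181 + 1597 = 63092.

63092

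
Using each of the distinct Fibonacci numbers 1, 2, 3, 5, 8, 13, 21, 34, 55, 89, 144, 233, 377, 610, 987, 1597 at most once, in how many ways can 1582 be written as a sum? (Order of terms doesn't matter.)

15

Starting from the Zeckendorf form and repeatedly splitting a term F_k into F_{k−1} + F_{k−2} (when neither is already used) reaches every representation.
1582 = 987+377+144+55+13+5+1 = 987+377+144+55+13+3+2+1 = 987+377+144+34+21+13+5+1 = … (12 more), for 15 in all.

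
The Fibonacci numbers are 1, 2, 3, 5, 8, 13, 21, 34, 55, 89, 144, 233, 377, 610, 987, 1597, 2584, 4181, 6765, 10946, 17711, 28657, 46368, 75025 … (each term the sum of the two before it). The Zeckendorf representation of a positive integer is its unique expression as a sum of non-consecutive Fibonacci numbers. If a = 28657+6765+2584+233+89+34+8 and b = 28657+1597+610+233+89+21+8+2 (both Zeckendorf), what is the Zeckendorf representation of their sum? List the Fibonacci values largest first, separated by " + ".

The two numbers are 38370 and 31217, so their sum is 69587.
46368 ≤ 69587 < 75025, so take 46368; remainder 23219
17711 ≤ 23219 < 28657, so take 17711; remainder 5508
4181 ≤ 5508 < 6765, so take 4181; remainder 1327
987 ≤ 1327 < 1597, so take 987; remainder 340
233 ≤ 340 < 377, so take 233; remainder 107
89 ≤ 107 < 144, so take 89; remainder 18
13 ≤ 18 < 21, so take 13; remainder 5
5 ≤ 5 < 8, so take 5; remainder 0

46368 + 17711 + 4181 + 987 + 233 + 89 + 13 + 5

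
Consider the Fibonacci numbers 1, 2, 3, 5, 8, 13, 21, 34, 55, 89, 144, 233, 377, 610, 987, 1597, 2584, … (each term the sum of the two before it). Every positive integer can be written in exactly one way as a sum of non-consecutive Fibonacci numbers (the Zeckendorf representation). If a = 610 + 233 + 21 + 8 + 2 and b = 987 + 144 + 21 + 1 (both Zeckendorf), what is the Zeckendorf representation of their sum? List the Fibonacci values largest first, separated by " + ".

The two numbers are 874 and 1153, so their sum is 2027.
Greedy algorithm:
take 1597 (≤ 2027); 2027 − 1597 = 430
take 377 (≤ 430); 430 − 377 = 53
take 34 (≤ 53); 53 − 34 = 19
take 13 (≤ 19); 19 − 13 = 6
take 5 (≤ 6); 6 − 5 = 1
take 1 (≤ 1); 1 − 1 = 0

1597 + 377 + 34 + 13 + 5 + 1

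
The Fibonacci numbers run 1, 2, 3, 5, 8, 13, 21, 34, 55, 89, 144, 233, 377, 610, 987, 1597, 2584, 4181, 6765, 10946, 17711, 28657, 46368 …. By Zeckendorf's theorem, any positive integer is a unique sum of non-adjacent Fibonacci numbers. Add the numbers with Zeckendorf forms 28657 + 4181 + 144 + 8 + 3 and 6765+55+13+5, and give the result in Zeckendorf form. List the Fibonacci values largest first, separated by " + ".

28657 + 10946 + 144 + 55 + 21 + 8

The two numbers are 32993 and 6838, so their sum is 39831.
Greedy algorithm:
take 28657 (≤ 39831); 39831 − 28657 = 11174
take 10946 (≤ 11174); 11174 − 10946 = 228
take 144 (≤ 228); 228 − 144 = 84
take 55 (≤ 84); 84 − 55 = 29
take 21 (≤ 29); 29 − 21 = 8
take 8 (≤ 8); 8 − 8 = 0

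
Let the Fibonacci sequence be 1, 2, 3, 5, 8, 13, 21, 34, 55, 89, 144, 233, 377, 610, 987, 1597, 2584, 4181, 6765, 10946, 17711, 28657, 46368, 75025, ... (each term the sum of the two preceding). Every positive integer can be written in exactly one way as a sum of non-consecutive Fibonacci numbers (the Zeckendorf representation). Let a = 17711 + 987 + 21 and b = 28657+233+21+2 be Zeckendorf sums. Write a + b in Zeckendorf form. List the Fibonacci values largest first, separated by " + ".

The two numbers are 18719 and 28913, so their sum is 47632.
subtract 46368 from 47632: 1264 remains
subtract 987 from 1264: 277 remains
subtract 233 from 277: 44 remains
subtract 34 from 44: 10 remains
subtract 8 from 10: 2 remains
subtract 2 from 2: 0 remains

46368 + 987 + 233 + 34 + 8 + 2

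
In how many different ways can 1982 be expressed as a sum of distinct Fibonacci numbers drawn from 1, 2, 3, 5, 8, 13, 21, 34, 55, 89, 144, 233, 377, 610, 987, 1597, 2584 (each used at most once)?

28

Starting from the Zeckendorf form and repeatedly splitting a term F_k into F_{k−1} + F_{k−2} (when neither is already used) reaches every representation.
1982 = 1597+377+8 = 1597+377+5+3 = 1597+233+144+8 = … (25 more), for 28 in all.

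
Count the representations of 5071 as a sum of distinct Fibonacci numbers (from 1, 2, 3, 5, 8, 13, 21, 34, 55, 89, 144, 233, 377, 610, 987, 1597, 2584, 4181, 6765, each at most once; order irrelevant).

45

Each representation comes from the Zeckendorf form by replacing some F_k with F_{k−1} + F_{k−2} where possible.
5071 = 4181+610+233+34+13 = 4181+610+233+34+8+5 = 4181+610+144+89+34+13 = 4181+610+233+34+8+3+2 = … (41 more), for 45 in all.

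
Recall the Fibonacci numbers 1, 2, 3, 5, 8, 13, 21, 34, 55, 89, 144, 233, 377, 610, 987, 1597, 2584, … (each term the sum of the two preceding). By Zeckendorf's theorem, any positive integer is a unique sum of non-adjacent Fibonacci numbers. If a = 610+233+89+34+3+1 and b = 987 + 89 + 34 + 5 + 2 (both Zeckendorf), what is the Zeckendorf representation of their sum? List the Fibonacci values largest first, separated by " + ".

The two numbers are 970 and 1117, so their sum is 2087.
Greedy algorithm:
1597 ≤ 2087 < 2584, so take 1597; remainder 490
377 ≤ 490 < 610, so take 377; remainder 113
89 ≤ 113 < 144, so take 89; remainder 24
21 ≤ 24 < 34, so take 21; remainder 3
3 ≤ 3 < 5, so take 3; remainder 0

1597 + 377 + 89 + 21 + 3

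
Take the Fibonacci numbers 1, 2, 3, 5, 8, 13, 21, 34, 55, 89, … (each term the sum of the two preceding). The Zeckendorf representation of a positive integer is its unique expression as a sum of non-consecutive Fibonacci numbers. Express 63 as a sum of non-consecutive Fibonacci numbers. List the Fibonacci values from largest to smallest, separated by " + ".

take 55 (≤ 63); 63 − 55 = 8
take 8 (≤ 8); 8 − 8 = 0
So 63 = 55 + 8, with no two terms consecutive in the sequence.

55 + 8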